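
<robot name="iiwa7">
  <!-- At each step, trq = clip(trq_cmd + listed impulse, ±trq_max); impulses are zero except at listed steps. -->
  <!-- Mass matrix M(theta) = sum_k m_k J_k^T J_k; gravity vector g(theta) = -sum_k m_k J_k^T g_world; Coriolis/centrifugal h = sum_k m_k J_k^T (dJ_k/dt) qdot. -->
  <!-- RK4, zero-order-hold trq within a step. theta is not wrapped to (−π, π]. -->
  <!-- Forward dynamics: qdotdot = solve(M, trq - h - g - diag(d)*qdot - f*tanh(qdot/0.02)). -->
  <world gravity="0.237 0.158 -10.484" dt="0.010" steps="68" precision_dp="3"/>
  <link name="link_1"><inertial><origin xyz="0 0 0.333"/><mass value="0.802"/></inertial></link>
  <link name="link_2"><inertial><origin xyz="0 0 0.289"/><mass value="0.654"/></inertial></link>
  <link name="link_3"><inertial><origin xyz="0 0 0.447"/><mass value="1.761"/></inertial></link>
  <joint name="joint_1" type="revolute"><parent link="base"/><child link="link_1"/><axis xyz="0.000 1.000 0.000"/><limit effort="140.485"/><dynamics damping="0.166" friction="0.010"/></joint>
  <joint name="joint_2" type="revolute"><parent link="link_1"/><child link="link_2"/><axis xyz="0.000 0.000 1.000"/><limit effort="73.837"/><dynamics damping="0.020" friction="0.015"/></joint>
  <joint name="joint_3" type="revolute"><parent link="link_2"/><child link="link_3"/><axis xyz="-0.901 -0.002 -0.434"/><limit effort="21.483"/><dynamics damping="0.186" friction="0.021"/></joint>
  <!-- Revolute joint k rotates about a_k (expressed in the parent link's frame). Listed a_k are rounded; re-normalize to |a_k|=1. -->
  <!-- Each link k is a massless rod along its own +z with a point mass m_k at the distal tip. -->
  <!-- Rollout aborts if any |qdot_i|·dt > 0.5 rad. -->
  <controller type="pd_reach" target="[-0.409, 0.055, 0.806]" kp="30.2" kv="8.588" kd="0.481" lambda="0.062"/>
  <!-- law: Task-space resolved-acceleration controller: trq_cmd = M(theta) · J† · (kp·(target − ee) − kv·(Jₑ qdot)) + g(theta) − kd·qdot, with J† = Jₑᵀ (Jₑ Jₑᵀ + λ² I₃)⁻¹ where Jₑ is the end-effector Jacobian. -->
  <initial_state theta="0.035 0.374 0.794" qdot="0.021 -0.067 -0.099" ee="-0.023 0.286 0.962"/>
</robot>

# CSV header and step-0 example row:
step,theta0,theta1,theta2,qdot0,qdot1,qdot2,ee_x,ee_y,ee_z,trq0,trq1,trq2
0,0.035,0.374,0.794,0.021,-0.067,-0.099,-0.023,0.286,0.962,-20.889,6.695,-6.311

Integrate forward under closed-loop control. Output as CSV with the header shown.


step,theta0,theta1,theta2,qdot0,qdot1,qdot2,ee_x,ee_y,ee_z,trq0,trq1,trq2
1,0.035,0.376,0.793,0.024,0.368,-0.092,-0.023,0.286,0.962,-18.813,5.937,-6.172
2,0.035,0.381,0.792,0.013,0.710,-0.091,-0.025,0.285,0.962,-16.857,5.277,-6.017
3,0.035,0.389,0.791,-0.004,0.985,-0.091,-0.027,0.285,0.963,-15.017,4.694,-5.859
4,0.035,0.400,0.790,-0.024,1.212,-0.091,-0.030,0.284,0.963,-13.291,4.175,-5.704
5,0.035,0.413,0.789,-0.046,1.401,-0.089,-0.034,0.282,0.963,-11.675,3.709,-5.556
6,0.034,0.428,0.789,-0.068,1.560,-0.085,-0.039,0.281,0.964,-10.168,3.289,-5.418
7,0.034,0.445,0.788,-0.088,1.697,-0.077,-0.045,0.280,0.964,-8.766,2.909,-5.292
8,0.033,0.462,0.787,-0.107,1.813,-0.067,-0.050,0.278,0.964,-7.465,2.565,-5.179
9,0.031,0.481,0.786,-0.125,1.913,-0.054,-0.057,0.276,0.965,-6.262,2.253,-5.077
10,0.030,0.500,0.786,-0.140,1.998,-0.039,-0.063,0.274,0.965,-5.150,1.969,-4.988
11,0.029,0.521,0.786,-0.154,2.070,-0.021,-0.070,0.272,0.965,-4.125,1.712,-4.911
12,0.027,0.542,0.786,-0.167,2.130,-0.002,-0.077,0.270,0.965,-3.181,1.479,-4.844
13,0.025,0.563,0.786,-0.178,2.177,0.018,-0.085,0.268,0.965,-2.313,1.269,-4.787
14,0.024,0.585,0.786,-0.188,2.214,0.039,-0.093,0.266,0.965,-1.515,1.079,-4.738
15,0.022,0.608,0.786,-0.197,2.242,0.060,-0.100,0.263,0.965,-0.779,0.906,-4.700
16,0.020,0.630,0.787,-0.205,2.261,0.082,-0.108,0.260,0.965,-0.101,0.750,-4.671
17,0.018,0.653,0.788,-0.212,2.274,0.105,-0.116,0.258,0.964,0.526,0.609,-4.650
18,0.015,0.675,0.789,-0.218,2.280,0.128,-0.124,0.255,0.964,1.105,0.481,-4.637
19,0.013,0.698,0.791,-0.223,2.279,0.151,-0.132,0.252,0.963,1.642,0.365,-4.632
20,0.011,0.721,0.792,-0.227,2.273,0.174,-0.140,0.249,0.963,2.140,0.260,-4.634
21,0.009,0.744,0.794,-0.230,2.263,0.197,-0.148,0.246,0.962,2.604,0.166,-4.641
22,0.006,0.766,0.796,-0.233,2.248,0.219,-0.156,0.243,0.961,3.036,0.080,-4.654
23,0.004,0.789,0.799,-0.235,2.229,0.241,-0.164,0.240,0.960,3.439,0.003,-4.672
24,0.002,0.811,0.801,-0.236,2.207,0.262,-0.172,0.237,0.959,3.816,-0.067,-4.695
25,-0.001,0.833,0.804,-0.236,2.182,0.282,-0.180,0.234,0.958,4.170,-0.130,-4.721
26,-0.003,0.855,0.807,-0.236,2.155,0.301,-0.187,0.231,0.957,4.502,-0.187,-4.751
27,-0.005,0.876,0.810,-0.235,2.126,0.320,-0.195,0.228,0.955,4.813,-0.238,-4.784
28,-0.008,0.897,0.813,-0.234,2.095,0.338,-0.202,0.225,0.954,5.106,-0.284,-4.819
29,-0.010,0.918,0.817,-0.232,2.062,0.355,-0.210,0.222,0.953,5.382,-0.325,-4.857
30,-0.012,0.938,0.820,-0.230,2.028,0.371,-0.217,0.218,0.951,5.642,-0.363,-4.897
31,-0.015,0.958,0.824,-0.227,1.993,0.387,-0.224,0.215,0.949,5.886,-0.396,-4.938
32,-0.017,0.978,0.828,-0.224,1.958,0.401,-0.231,0.212,0.948,6.117,-0.425,-4.980
33,-0.019,0.998,0.832,-0.221,1.921,0.415,-0.238,0.209,0.946,6.334,-0.451,-5.023
34,-0.021,1.017,0.836,-0.217,1.885,0.427,-0.244,0.206,0.944,6.538,-0.474,-5.067
35,-0.023,1.035,0.841,-0.213,1.847,0.439,-0.251,0.203,0.943,6.731,-0.495,-5.111
36,-0.026,1.054,0.845,-0.208,1.810,0.450,-0.257,0.200,0.941,6.912,-0.512,-5.155
37,-0.028,1.071,0.850,-0.203,1.772,0.460,-0.264,0.196,0.939,7.082,-0.527,-5.199
38,-0.030,1.089,0.854,-0.198,1.735,0.469,-0.270,0.193,0.937,7.242,-0.540,-5.243
39,-0.032,1.106,0.859,-0.193,1.697,0.478,-0.276,0.190,0.935,7.391,-0.551,-5.286
40,-0.034,1.123,0.864,-0.187,1.660,0.485,-0.281,0.187,0.933,7.532,-0.560,-5.329
41,-0.035,1.139,0.869,-0.182,1.623,0.492,-0.287,0.184,0.931,7.663,-0.567,-5.371
42,-0.037,1.155,0.874,-0.176,1.586,0.498,-0.292,0.181,0.929,7.785,-0.573,-5.413
43,-0.039,1.171,0.879,-0.170,1.549,0.503,-0.298,0.178,0.927,7.899,-0.577,-5.453
44,-0.041,1.186,0.884,-0.164,1.513,0.508,-0.303,0.175,0.925,8.005,-0.579,-5.492
45,-0.042,1.201,0.889,-0.158,1.477,0.512,-0.308,0.173,0.923,8.103,-0.580,-5.530
46,-0.044,1.216,0.894,-0.151,1.442,0.515,-0.313,0.170,0.921,8.193,-0.580,-5.568
47,-0.045,1.230,0.899,-0.145,1.407,0.518,-0.317,0.167,0.919,8.277,-0.579,-5.603
48,-0.047,1.244,0.904,-0.139,1.373,0.520,-0.322,0.164,0.917,8.353,-0.577,-5.638
49,-0.048,1.258,0.909,-0.132,1.339,0.522,-0.326,0.161,0.914,8.423,-0.574,-5.672
50,-0.049,1.271,0.915,-0.126,1.306,0.523,-0.330,0.159,0.912,8.486,-0.570,-5.704
51,-0.050,1.284,0.920,-0.120,1.273,0.523,-0.334,0.156,0.910,8.544,-0.565,-5.735
52,-0.052,1.296,0.925,-0.113,1.241,0.523,-0.338,0.154,0.908,8.596,-0.560,-5.764
53,-0.053,1.309,0.930,-0.107,1.210,0.523,-0.342,0.151,0.906,8.642,-0.553,-5.793
54,-0.054,1.321,0.936,-0.101,1.179,0.522,-0.346,0.148,0.904,8.683,-0.547,-5.820
55,-0.055,1.332,0.941,-0.094,1.149,0.520,-0.349,0.146,0.902,8.718,-0.539,-5.846
56,-0.056,1.344,0.946,-0.088,1.119,0.519,-0.353,0.144,0.900,8.749,-0.531,-5.871
57,-0.056,1.355,0.951,-0.082,1.090,0.517,-0.356,0.141,0.898,8.776,-0.523,-5.894
58,-0.057,1.365,0.956,-0.076,1.061,0.514,-0.359,0.139,0.896,8.798,-0.514,-5.917
59,-0.058,1.376,0.961,-0.070,1.033,0.512,-0.362,0.137,0.894,8.816,-0.505,-5.938
60,-0.059,1.386,0.967,-0.064,1.006,0.509,-0.365,0.134,0.892,8.830,-0.496,-5.958
61,-0.059,1.396,0.972,-0.058,0.979,0.505,-0.368,0.132,0.891,8.840,-0.486,-5.977
62,-0.060,1.406,0.977,-0.053,0.953,0.502,-0.371,0.130,0.889,8.847,-0.476,-5.995
63,-0.060,1.415,0.982,-0.047,0.928,0.498,-0.373,0.128,0.887,8.851,-0.466,-6.012
64,-0.061,1.424,0.987,-0.042,0.903,0.494,-0.376,0.126,0.885,8.851,-0.455,-6.028
65,-0.061,1.433,0.992,-0.036,0.878,0.490,-0.378,0.124,0.883,8.849,-0.445,-6.043
66,-0.062,1.442,0.996,-0.031,0.855,0.485,-0.380,0.122,0.882,8.844,-0.434,-6.058
67,-0.062,1.450,1.001,-0.026,0.831,0.481,-0.382,0.120,0.880,8.837,-0.424,-6.071
68,-0.062,1.458,1.006,-0.021,0.809,0.476,-0.384,0.118,0.878,,,


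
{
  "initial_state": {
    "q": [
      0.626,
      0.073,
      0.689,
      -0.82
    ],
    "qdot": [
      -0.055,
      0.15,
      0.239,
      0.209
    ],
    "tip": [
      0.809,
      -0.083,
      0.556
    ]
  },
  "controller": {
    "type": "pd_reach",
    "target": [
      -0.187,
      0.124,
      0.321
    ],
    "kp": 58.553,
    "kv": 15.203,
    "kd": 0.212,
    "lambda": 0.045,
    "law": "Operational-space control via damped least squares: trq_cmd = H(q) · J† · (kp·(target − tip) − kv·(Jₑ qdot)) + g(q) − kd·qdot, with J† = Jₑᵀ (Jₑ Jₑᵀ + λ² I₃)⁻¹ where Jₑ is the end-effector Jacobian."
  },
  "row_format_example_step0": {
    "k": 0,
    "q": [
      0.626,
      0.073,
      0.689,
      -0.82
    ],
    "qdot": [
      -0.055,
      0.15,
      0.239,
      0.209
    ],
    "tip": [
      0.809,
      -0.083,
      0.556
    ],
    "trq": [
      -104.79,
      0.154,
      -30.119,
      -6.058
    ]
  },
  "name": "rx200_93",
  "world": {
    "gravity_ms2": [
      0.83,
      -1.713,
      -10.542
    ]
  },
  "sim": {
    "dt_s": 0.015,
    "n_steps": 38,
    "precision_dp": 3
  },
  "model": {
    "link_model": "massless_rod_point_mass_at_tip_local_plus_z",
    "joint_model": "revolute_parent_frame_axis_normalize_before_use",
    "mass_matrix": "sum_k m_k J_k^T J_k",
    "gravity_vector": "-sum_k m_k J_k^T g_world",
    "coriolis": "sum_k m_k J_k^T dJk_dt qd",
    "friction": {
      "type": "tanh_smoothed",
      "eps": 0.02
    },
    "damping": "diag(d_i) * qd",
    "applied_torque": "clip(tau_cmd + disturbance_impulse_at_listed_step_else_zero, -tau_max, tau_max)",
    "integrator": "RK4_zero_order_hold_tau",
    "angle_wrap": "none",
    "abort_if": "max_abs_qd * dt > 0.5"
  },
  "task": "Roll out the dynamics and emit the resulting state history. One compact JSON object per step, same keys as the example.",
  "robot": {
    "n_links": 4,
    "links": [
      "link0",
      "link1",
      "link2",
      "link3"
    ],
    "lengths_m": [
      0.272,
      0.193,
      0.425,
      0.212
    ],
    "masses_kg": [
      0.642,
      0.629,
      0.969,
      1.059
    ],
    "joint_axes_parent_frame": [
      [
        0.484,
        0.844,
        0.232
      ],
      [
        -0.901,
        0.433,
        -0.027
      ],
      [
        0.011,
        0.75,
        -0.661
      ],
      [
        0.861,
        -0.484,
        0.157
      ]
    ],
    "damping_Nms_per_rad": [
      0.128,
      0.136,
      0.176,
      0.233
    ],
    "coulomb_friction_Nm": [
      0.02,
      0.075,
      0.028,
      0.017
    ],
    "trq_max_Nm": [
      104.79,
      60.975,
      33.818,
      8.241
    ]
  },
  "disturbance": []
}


{"k":1,"q":[0.612,0.074,0.706,-0.842],"qdot":[-1.779,-0.002,2.059,-3.091],"tip":[0.803,-0.081,0.554],"trq":[-86.921,0.278,-25.087,-3.907]}
{"k":2,"q":[0.575,0.075,0.749,-0.901],"qdot":[-3.163,0.142,3.579,-4.701],"tip":[0.787,-0.077,0.551],"trq":[-68.307,2.026,-20.625,-2.754]}
{"k":3,"q":[0.521,0.079,0.809,-0.978],"qdot":[-4.076,0.489,4.418,-5.515],"tip":[0.762,-0.073,0.547],"trq":[-52.429,3.7,-16.731,-1.975]}
{"k":4,"q":[0.455,0.09,0.878,-1.064],"qdot":[-4.634,0.969,4.759,-5.871],"tip":[0.732,-0.068,0.543],"trq":[-39.199,4.913,-13.565,-1.351]}
{"k":5,"q":[0.383,0.109,0.95,-1.152],"qdot":[-4.937,1.514,4.765,-5.978],"tip":[0.696,-0.064,0.54],"trq":[-28.341,5.626,-11.098,-0.798]}
{"k":6,"q":[0.309,0.135,1.02,-1.242],"qdot":[-5.062,2.071,4.563,-5.95],"tip":[0.658,-0.059,0.537],"trq":[-19.484,5.933,-9.211,-0.296]}
{"k":7,"q":[0.233,0.17,1.086,-1.331],"qdot":[-5.066,2.606,4.242,-5.843],"tip":[0.617,-0.054,0.534],"trq":[-12.263,5.947,-7.758,0.149]}
{"k":8,"q":[0.157,0.213,1.146,-1.417],"qdot":[-4.992,3.099,3.866,-5.676],"tip":[0.576,-0.049,0.533],"trq":[-6.364,5.755,-6.606,0.525]}
{"k":9,"q":[0.084,0.263,1.201,-1.501],"qdot":[-4.869,3.539,3.479,-5.461],"tip":[0.535,-0.044,0.531],"trq":[-1.542,5.416,-5.649,0.827]}
{"k":10,"q":[0.012,0.319,1.25,-1.581],"qdot":[-4.718,3.92,3.11,-5.203],"tip":[0.494,-0.038,0.531],"trq":[2.385,4.965,-4.806,1.052]}
{"k":11,"q":[-0.058,0.38,1.294,-1.657],"qdot":[-4.554,4.245,2.775,-4.911],"tip":[0.454,-0.032,0.53],"trq":[5.546,4.428,-4.023,1.208]}
{"k":12,"q":[-0.125,0.446,1.334,-1.728],"qdot":[-4.386,4.516,2.48,-4.596],"tip":[0.415,-0.025,0.53],"trq":[8.039,3.821,-3.267,1.305]}
{"k":13,"q":[-0.189,0.515,1.369,-1.795],"qdot":[-4.218,4.739,2.227,-4.27],"tip":[0.378,-0.017,0.53],"trq":[9.941,3.163,-2.522,1.356]}
{"k":14,"q":[-0.251,0.587,1.4,-1.856],"qdot":[-4.053,4.918,2.015,-3.947],"tip":[0.343,-0.008,0.529],"trq":[11.317,2.47,-1.784,1.375]}
{"k":15,"q":[-0.311,0.662,1.429,-1.913],"qdot":[-3.89,5.06,1.84,-3.637],"tip":[0.31,0.001,0.528],"trq":[12.228,1.761,-1.056,1.376]}
{"k":16,"q":[-0.368,0.739,1.456,-1.966],"qdot":[-3.728,5.167,1.699,-3.348],"tip":[0.279,0.011,0.526],"trq":[12.733,1.055,-0.347,1.369]}
{"k":17,"q":[-0.422,0.817,1.48,-2.014],"qdot":[-3.567,5.245,1.59,-3.085],"tip":[0.25,0.021,0.524],"trq":[12.892,0.371,0.33,1.363]}
{"k":18,"q":[-0.475,0.896,1.504,-2.058],"qdot":[-3.404,5.298,1.512,-2.85],"tip":[0.223,0.032,0.521],"trq":[12.763,-0.275,0.964,1.362]}
{"k":19,"q":[-0.524,0.975,1.526,-2.1],"qdot":[-3.236,5.332,1.464,-2.642],"tip":[0.198,0.042,0.517],"trq":[12.404,-0.87,1.544,1.37]}
{"k":20,"q":[-0.572,1.056,1.548,-2.138],"qdot":[-3.061,5.352,1.447,-2.461],"tip":[0.175,0.053,0.512],"trq":[11.867,-1.403,2.06,1.388]}
{"k":21,"q":[-0.616,1.136,1.57,-2.173],"qdot":[-2.876,5.364,1.464,-2.302],"tip":[0.154,0.063,0.507],"trq":[11.204,-1.863,2.505,1.415]}
{"k":22,"q":[-0.658,1.217,1.592,-2.207],"qdot":[-2.678,5.375,1.518,-2.163],"tip":[0.135,0.073,0.501],"trq":[10.457,-2.242,2.871,1.45]}
{"k":23,"q":[-0.697,1.297,1.615,-2.238],"qdot":[-2.463,5.392,1.613,-2.036],"tip":[0.118,0.082,0.495],"trq":[9.663,-2.533,3.151,1.491]}
{"k":24,"q":[-0.732,1.378,1.641,-2.268],"qdot":[-2.228,5.425,1.757,-1.916],"tip":[0.102,0.09,0.488],"trq":[8.851,-2.726,3.335,1.537]}
{"k":25,"q":[-0.763,1.46,1.668,-2.295],"qdot":[-1.968,5.487,1.959,-1.793],"tip":[0.088,0.098,0.481],"trq":[8.025,-2.811,3.405,1.585]}
{"k":26,"q":[-0.791,1.543,1.7,-2.321],"qdot":[-1.68,5.596,2.23,-1.649],"tip":[0.075,0.105,0.474],"trq":[7.146,-2.783,3.335,1.632]}
{"k":27,"q":[-0.814,1.629,1.736,-2.344],"qdot":[-1.369,5.774,2.577,-1.456],"tip":[0.064,0.112,0.467],"trq":[6.056,-2.672,3.1,1.677]}
{"k":28,"q":[-0.832,1.717,1.777,-2.364],"qdot":[-1.059,6.04,2.978,-1.165],"tip":[0.054,0.118,0.46],"trq":[4.329,-2.631,2.731,1.709]}
{"k":29,"q":[-0.847,1.81,1.824,-2.378],"qdot":[-0.834,6.371,3.311,-0.699],"tip":[0.045,0.124,0.454],"trq":[1.236,-3.11,2.525,1.721]}
{"k":30,"q":[-0.86,1.908,1.873,-2.383],"qdot":[-0.917,6.593,3.196,-0.019],"tip":[0.038,0.13,0.448],"trq":[-3.136,-4.603,3.138,1.729]}
{"k":31,"q":[-0.878,2.005,1.914,-2.378],"qdot":[-1.574,6.349,2.121,0.655],"tip":[0.032,0.135,0.443],"trq":[-6.297,-6.381,4.533,1.808]}
{"k":32,"q":[-0.91,2.095,1.932,-2.365],"qdot":[-2.623,5.589,0.367,0.941],"tip":[0.027,0.14,0.437],"trq":[-6.524,-7.063,5.504,1.992]}
{"k":33,"q":[-0.956,2.172,1.927,-2.352],"qdot":[-3.481,4.731,-1.055,0.815],"tip":[0.022,0.144,0.431],"trq":[-5.02,-6.662,5.554,2.224]}
{"k":34,"q":[-1.011,2.238,1.906,-2.341],"qdot":[-3.907,4.036,-1.78,0.546],"tip":[0.017,0.147,0.423],"trq":[-3.268,-5.899,5.11,2.42]}
{"k":35,"q":[-1.07,2.295,1.877,-2.335],"qdot":[-3.987,3.53,-1.976,0.308],"tip":[0.01,0.149,0.416],"trq":[-1.814,-5.15,4.523,2.544]}
{"k":36,"q":[-1.129,2.345,1.848,-2.332],"qdot":[-3.866,3.165,-1.886,0.155],"tip":[0.003,0.15,0.408],"trq":[-0.708,-4.5,3.93,2.599]}
{"k":37,"q":[-1.186,2.391,1.822,-2.33],"qdot":[-3.65,2.896,-1.676,0.08],"tip":[-0.005,0.15,0.401],"trq":[0.128,-3.951,3.38,2.603]}
{"k":38,"q":[-1.239,2.433,1.798,-2.329],"qdot":[-3.403,2.691,-1.437,0.061],"tip":[-0.013,0.15,0.395]}


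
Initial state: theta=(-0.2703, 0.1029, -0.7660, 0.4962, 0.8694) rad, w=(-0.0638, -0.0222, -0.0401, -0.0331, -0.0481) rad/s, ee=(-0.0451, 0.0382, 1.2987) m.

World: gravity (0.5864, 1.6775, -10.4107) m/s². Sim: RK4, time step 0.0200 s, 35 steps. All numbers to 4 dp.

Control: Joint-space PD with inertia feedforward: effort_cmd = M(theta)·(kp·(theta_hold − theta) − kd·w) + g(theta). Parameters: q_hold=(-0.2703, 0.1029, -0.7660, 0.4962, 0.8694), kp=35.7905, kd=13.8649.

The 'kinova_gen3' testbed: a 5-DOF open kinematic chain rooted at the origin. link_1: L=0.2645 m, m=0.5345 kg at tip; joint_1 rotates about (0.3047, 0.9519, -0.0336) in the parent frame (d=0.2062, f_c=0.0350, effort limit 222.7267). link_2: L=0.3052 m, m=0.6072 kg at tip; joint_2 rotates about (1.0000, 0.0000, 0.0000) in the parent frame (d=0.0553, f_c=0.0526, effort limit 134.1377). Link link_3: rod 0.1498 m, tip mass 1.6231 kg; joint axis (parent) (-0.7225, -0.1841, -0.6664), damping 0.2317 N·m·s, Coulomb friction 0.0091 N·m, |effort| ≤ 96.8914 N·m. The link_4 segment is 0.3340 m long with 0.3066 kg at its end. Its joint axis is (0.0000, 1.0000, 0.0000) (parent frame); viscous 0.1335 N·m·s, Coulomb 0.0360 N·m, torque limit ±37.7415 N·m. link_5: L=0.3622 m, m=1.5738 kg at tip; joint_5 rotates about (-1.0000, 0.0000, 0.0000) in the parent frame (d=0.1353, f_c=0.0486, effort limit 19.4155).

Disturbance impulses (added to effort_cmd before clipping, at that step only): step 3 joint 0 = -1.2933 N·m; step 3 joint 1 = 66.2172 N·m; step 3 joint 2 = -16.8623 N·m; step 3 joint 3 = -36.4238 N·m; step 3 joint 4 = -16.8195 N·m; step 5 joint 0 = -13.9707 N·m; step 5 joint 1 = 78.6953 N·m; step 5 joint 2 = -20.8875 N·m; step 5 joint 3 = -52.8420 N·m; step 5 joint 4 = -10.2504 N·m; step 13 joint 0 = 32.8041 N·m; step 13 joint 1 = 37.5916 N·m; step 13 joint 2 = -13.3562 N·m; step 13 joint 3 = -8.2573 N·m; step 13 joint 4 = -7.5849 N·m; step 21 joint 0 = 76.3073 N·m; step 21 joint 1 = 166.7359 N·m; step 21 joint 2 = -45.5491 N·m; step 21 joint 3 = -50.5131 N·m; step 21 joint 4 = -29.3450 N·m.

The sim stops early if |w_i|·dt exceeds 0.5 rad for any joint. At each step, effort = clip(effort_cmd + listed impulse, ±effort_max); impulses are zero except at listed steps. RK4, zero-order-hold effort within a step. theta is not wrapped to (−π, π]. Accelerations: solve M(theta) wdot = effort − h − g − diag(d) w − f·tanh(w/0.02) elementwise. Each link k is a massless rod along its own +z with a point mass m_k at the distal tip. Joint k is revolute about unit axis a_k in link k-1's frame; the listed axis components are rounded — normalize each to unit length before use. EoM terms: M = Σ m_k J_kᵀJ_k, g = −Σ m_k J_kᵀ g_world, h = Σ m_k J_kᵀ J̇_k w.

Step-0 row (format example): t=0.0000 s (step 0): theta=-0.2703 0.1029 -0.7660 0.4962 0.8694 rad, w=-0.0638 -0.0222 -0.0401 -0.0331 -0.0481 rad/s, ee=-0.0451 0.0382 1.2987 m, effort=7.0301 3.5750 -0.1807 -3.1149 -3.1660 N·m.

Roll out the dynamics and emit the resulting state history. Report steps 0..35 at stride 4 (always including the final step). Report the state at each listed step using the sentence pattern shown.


t=0.0800 s (step 4): theta=-0.2759 0.1034 -0.7685 0.4871 0.8461 rad, w=-0.3102 0.0907 -0.1705 -0.7954 -2.2257 rad/s, ee=-0.0494 0.0306 1.3027 m, effort=5.3322 -15.7748 4.9189 6.3274 1.8590 N·m.
t=0.1600 s (step 8): theta=-0.3062 0.1038 -0.8752 0.4218 0.7374 rad, w=-0.2151 0.0504 -0.7479 -0.6500 -0.6877 rad/s, ee=-0.0680 -0.0423 1.3166 m, effort=6.5294 -17.7133 5.3990 8.1063 1.0238 N·m.
t=0.2400 s (step 12): theta=-0.3113 0.1072 -0.8908 0.3996 0.7192 rad, w=0.0230 0.0182 0.0770 -0.0093 0.0876 rad/s, ee=-0.0752 -0.0625 1.3181 m, effort=4.8884 -4.6915 2.5884 0.7970 -0.9425 N·m.
t=0.3200 s (step 16): theta=-0.3055 0.1164 -0.9049 0.4095 0.7526 rad, w=0.1035 0.1119 -0.0351 0.1858 0.4434 rad/s, ee=-0.0694 -0.0665 1.3133 m, effort=-1.3983 -6.3539 3.7669 -0.4345 -0.4275 N·m.
t=0.4000 s (step 20): theta=-0.2981 0.1190 -0.8947 0.4241 0.7791 rad, w=0.0796 -0.0216 0.2190 0.1784 0.2550 rad/s, ee=-0.0636 -0.0565 1.3106 m, effort=2.1458 -0.4403 1.8497 -2.3632 -1.6237 N·m.
t=0.4800 s (step 24): theta=-0.3099 0.1532 -1.0732 0.4795 0.8931 rad, w=-0.0364 0.5431 -1.4413 0.6103 1.2106 rad/s, ee=-0.0554 -0.0891 1.2819 m, effort=-10.3155 -21.4743 8.2904 4.5995 0.2173 N·m.
t=0.5600 s (step 28): theta=-0.3061 0.1731 -1.0956 0.5049 0.9383 rad, w=0.0738 0.0200 0.3214 0.1258 0.1571 rad/s, ee=-0.0525 -0.0965 1.2723 m, effort=-1.0772 -6.4802 3.5831 -0.2044 -1.5266 N·m.
t=0.6400 s (step 32): theta=-0.3007 0.1667 -1.0588 0.5097 0.9391 rad, w=0.0617 -0.1438 0.5201 0.0175 -0.0647 rad/s, ee=-0.0520 -0.0801 1.2751 m, effort=2.2660 -1.0158 1.9582 -2.1532 -2.1297 N·m.
t=0.7000 s (step 35): theta=-0.2973 0.1572 -1.0282 0.5101 0.9342 rad, w=0.0521 -0.1672 0.4945 -0.0003 -0.0917 rad/s, ee=-0.0521 -0.0642 1.2782 m.


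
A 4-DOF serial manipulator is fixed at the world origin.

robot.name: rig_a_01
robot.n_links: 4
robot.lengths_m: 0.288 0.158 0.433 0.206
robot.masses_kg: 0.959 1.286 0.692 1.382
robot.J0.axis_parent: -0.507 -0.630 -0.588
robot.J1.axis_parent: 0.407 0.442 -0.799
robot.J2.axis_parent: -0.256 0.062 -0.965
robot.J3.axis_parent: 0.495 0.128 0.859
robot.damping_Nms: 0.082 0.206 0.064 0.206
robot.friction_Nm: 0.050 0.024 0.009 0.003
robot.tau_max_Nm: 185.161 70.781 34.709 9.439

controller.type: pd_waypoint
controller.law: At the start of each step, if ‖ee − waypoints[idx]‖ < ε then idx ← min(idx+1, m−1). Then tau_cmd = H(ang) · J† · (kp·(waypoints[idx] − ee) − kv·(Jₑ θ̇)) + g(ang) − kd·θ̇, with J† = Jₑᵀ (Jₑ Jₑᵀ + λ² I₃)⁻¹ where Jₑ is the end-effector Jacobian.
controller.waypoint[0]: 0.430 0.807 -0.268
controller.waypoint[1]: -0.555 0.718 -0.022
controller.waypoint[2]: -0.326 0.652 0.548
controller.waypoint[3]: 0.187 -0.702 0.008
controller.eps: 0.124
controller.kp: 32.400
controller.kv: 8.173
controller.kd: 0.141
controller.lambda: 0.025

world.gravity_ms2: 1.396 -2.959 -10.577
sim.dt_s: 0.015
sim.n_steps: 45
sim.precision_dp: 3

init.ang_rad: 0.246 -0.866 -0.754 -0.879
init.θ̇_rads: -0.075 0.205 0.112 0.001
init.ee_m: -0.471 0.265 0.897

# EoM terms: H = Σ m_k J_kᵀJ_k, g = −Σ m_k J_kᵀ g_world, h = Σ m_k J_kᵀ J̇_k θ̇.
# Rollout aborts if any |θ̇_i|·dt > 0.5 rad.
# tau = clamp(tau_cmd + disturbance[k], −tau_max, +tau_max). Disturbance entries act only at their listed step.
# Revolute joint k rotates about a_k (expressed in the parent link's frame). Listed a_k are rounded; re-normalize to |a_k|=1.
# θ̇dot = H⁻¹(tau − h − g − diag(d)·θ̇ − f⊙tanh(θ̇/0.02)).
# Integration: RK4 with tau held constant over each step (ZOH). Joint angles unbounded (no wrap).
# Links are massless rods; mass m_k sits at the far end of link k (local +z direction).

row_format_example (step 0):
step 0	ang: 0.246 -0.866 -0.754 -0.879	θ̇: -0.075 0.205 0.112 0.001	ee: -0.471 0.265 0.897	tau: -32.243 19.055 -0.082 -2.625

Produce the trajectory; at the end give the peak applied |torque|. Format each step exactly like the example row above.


step 1	ang: 0.235 -0.852 -0.713 -0.944	θ̇: -1.384 1.356 5.488 -7.506	ee: -0.467 0.267 0.895	tau: -29.538 16.001 -0.026 -1.777
step 2	ang: 0.204 -0.837 -0.591 -1.065	θ̇: -2.730 0.501 10.446 -8.620	ee: -0.458 0.271 0.891	tau: -20.855 11.142 1.288 -2.358
step 3	ang: 0.154 -0.843 -0.408 -1.201	θ̇: -3.873 -1.364 13.821 -9.413	ee: -0.444 0.277 0.885	tau: -7.995 6.385 2.672 -2.734
step 4	ang: 0.091 -0.878 -0.181 -1.346	θ̇: -4.537 -3.313 16.433 -9.926	ee: -0.426 0.283 0.876	tau: 5.290 2.267 3.516 -2.700
step 5	ang: 0.022 -0.940 0.080 -1.500	θ̇: -4.587 -4.978 18.482 -10.670	ee: -0.403 0.288 0.867	tau: 18.151 -1.464 3.700 -2.137
step 6	ang: -0.042 -1.025 0.370 -1.665	θ̇: -3.999 -6.328 20.533 -11.530	ee: -0.378 0.291 0.856	tau: 32.289 -5.405 3.222 -1.066
step 7	ang: -0.093 -1.126 0.692 -1.843	θ̇: -2.686 -7.224 22.832 -12.119	ee: -0.353 0.292 0.848	tau: 52.642 -10.023 2.232 0.465
step 8	ang: -0.117 -1.233 1.041 -2.027	θ̇: -0.569 -7.015 24.303 -11.887	ee: -0.331 0.290 0.845	tau: 85.432 -12.487 1.201 2.317
step 9	ang: -0.105 -1.323 1.386 -2.219	θ̇: 2.056 -5.148 23.347 -12.001	ee: -0.318 0.285 0.847	tau: 72.854 3.934 -0.967 3.980
step 10	ang: -0.058 -1.366 1.654 -2.422	θ̇: 3.823 -1.384 16.706 -11.191	ee: -0.316 0.285 0.850	tau: -34.501 13.025 -5.845 4.299
step 11	ang: -0.009 -1.365 1.812 -2.533	θ̇: 2.810 1.727 1.814 -8.132	ee: -0.318 0.294 0.850	tau: -60.280 3.071 -6.240 3.815
step 12	ang: 0.013 -1.363 1.904 -2.420	θ̇: 2.083 3.929 -13.825 -5.103	ee: -0.318 0.311 0.847	tau: -63.503 2.825 -1.874 1.780
step 13	ang: 0.029 -1.332 1.820 -2.226	θ̇: 1.859 5.364 -19.335 4.620	ee: -0.318 0.347 0.835	tau: -51.977 10.321 2.573 -1.396
step 14	ang: 0.054 -1.251 1.558 -2.087	θ̇: 1.686 5.982 -17.825 10.621	ee: -0.318 0.391 0.817	tau: 16.268 8.472 5.160 -2.375
step 15	ang: 0.093 -1.158 1.296 -2.004	θ̇: 3.142 5.593 -13.724 4.272	ee: -0.320 0.427 0.803	tau: 52.204 -3.565 5.993 -1.735
step 16	ang: 0.145 -1.098 1.180 -1.974	θ̇: 3.837 2.535 -2.677 -0.642	ee: -0.320 0.460 0.788	tau: 48.302 -6.094 4.351 -1.136
step 17	ang: 0.207 -1.077 1.197 -2.010	θ̇: 4.346 0.337 4.763 -4.064	ee: -0.317 0.493 0.771	tau: 46.738 -4.923 3.123 -0.449
step 18	ang: 0.278 -1.078 1.293 -2.092	θ̇: 5.265 -0.391 8.352 -6.391	ee: -0.313 0.525 0.751	tau: 44.126 -0.770 2.517 0.183
step 19	ang: 0.367 -1.079 1.421 -2.202	θ̇: 6.472 0.159 9.149 -7.608	ee: -0.309 0.560 0.729	tau: 18.847 8.211 1.696 0.582
step 20	ang: 0.470 -1.065 1.539 -2.311	θ̇: 7.269 1.524 6.990 -6.887	ee: -0.305 0.597 0.703	tau: -26.568 15.515 0.320 0.578
step 21	ang: 0.576 -1.036 1.617 -2.379	θ̇: 6.914 2.474 2.577 -3.867	ee: -0.299 0.636 0.675	tau: -51.366 16.311 -0.267 0.228
step 22	ang: 0.670 -1.003 1.640 -2.388	θ̇: 5.807 2.483 -1.816 -0.385	ee: -0.290 0.674 0.643	tau: -53.510 15.834 0.242 -0.256
step 23	ang: 0.747 -0.971 1.602 -2.357	θ̇: 4.627 2.094 -4.860 2.625	ee: -0.279 0.711 0.610	tau: -43.632 16.021 1.331 -0.762
step 24	ang: 0.811 -0.941 1.514 -2.306	θ̇: 3.887 1.955 -6.762 4.245	ee: -0.266 0.745 0.576	tau: -23.427 15.054 2.758 -1.116
step 25	ang: 0.869 -0.910 1.407 -2.250	θ̇: 3.848 2.017 -6.925 3.940	ee: -0.252 0.776 0.542	tau: 1.732 11.199 4.017 -1.202
step 26	ang: 0.931 -0.881 1.318 -2.210	θ̇: 4.353 1.737 -4.663 1.831	ee: -0.239 0.804 0.507	tau: 15.847 7.370 4.362 -1.032
step 27	ang: 1.001 -0.860 1.275 -2.201	θ̇: 4.975 1.083 -1.196 -0.675	ee: -0.224 0.830 0.472	tau: 16.439 6.606 4.012 -0.788
step 28	ang: 1.080 -0.848 1.278 -2.226	θ̇: 5.569 0.603 1.521 -2.525	ee: -0.206 0.854 0.437	tau: 10.135 8.410 3.586 -0.614
step 29	ang: 1.168 -0.840 1.311 -2.271	θ̇: 6.107 0.511 2.910 -3.526	ee: -0.185 0.877 0.400	tau: -0.985 11.790 3.236 -0.549
step 30	ang: 1.262 -0.831 1.356 -2.325	θ̇: 6.466 0.683 3.084 -3.764	ee: -0.162 0.898 0.362	tau: -15.475 15.626 2.917 -0.570
step 31	ang: 1.359 -0.820 1.399 -2.376	θ̇: 6.478 0.825 2.445 -3.297	ee: -0.137 0.918 0.323	tau: -28.727 18.638 2.685 -0.651
step 32	ang: 1.453 -0.808 1.430 -2.416	θ̇: 6.107 0.722 1.434 -2.429	ee: -0.109 0.935 0.283	tau: -36.981 20.411 2.641 -0.753
step 33	ang: 1.540 -0.801 1.446 -2.443	θ̇: 5.475 0.368 0.413 -1.523	ee: -0.080 0.949 0.244	tau: -40.354 21.334 2.774 -0.854
step 34	ang: 1.616 -0.799 1.447 -2.458	θ̇: 4.753 -0.105 -0.447 -0.773	ee: -0.050 0.960 0.205	tau: -40.611 21.825 3.016 -0.955
step 35	ang: 1.682 -0.804 1.436 -2.464	θ̇: 4.067 -0.565 -1.075 -0.177	ee: -0.019 0.968 0.167	tau: -39.229 22.095 3.299 -1.066
step 36	ang: 1.739 -0.816 1.416 -2.464	θ̇: 3.488 -0.923 -1.536 0.231	ee: 0.012 0.973 0.131	tau: -37.080 22.227 3.591 -1.182
step 37	ang: 1.788 -0.831 1.391 -2.459	θ̇: 3.034 -1.169 -1.802 0.505	ee: 0.042 0.975 0.096	tau: -34.685 22.256 3.859 -1.302
step 38	ang: 1.831 -0.850 1.362 -2.452	θ̇: 2.698 -1.314 -1.896 0.642	ee: 0.071 0.975 0.063	tau: -32.387 22.204 4.080 -1.414
step 39	ang: 1.870 -0.870 1.333 -2.444	θ̇: 2.457 -1.389 -1.841 0.662	ee: 0.099 0.973 0.031	tau: -30.414 22.100 4.240 -1.513
step 40	ang: 1.905 -0.891 1.306 -2.436	θ̇: 2.283 -1.421 -1.675 0.594	ee: 0.125 0.969 0.001	tau: -28.890 21.971 4.337 -1.594
step 41	ang: 1.939 -0.912 1.281 -2.429	θ̇: 2.151 -1.429 -1.443 0.477	ee: 0.151 0.963 -0.027	tau: -27.824 21.836 4.379 -1.658
step 42	ang: 1.970 -0.933 1.261 -2.424	θ̇: 2.042 -1.419 -1.191 0.346	ee: 0.175 0.957 -0.053	tau: -27.138 21.703 4.378 -1.709
step 43	ang: 2.000 -0.954 1.244 -2.421	θ̇: 1.943 -1.396 -0.950 0.232	ee: 0.199 0.949 -0.077	tau: -26.719 21.566 4.347 -1.748
step 44	ang: 2.029 -0.974 1.230 -2.419	θ̇: 1.849 -1.358 -0.748 0.141	ee: 0.221 0.941 -0.100	tau: -26.451 21.417 4.300 -1.778
step 45	ang: 2.056 -0.994 1.219 -2.418	θ̇: 1.754 -1.310 -0.583 0.083	ee: 0.242 0.931 -0.121
max |tau| (N·m): 85.432


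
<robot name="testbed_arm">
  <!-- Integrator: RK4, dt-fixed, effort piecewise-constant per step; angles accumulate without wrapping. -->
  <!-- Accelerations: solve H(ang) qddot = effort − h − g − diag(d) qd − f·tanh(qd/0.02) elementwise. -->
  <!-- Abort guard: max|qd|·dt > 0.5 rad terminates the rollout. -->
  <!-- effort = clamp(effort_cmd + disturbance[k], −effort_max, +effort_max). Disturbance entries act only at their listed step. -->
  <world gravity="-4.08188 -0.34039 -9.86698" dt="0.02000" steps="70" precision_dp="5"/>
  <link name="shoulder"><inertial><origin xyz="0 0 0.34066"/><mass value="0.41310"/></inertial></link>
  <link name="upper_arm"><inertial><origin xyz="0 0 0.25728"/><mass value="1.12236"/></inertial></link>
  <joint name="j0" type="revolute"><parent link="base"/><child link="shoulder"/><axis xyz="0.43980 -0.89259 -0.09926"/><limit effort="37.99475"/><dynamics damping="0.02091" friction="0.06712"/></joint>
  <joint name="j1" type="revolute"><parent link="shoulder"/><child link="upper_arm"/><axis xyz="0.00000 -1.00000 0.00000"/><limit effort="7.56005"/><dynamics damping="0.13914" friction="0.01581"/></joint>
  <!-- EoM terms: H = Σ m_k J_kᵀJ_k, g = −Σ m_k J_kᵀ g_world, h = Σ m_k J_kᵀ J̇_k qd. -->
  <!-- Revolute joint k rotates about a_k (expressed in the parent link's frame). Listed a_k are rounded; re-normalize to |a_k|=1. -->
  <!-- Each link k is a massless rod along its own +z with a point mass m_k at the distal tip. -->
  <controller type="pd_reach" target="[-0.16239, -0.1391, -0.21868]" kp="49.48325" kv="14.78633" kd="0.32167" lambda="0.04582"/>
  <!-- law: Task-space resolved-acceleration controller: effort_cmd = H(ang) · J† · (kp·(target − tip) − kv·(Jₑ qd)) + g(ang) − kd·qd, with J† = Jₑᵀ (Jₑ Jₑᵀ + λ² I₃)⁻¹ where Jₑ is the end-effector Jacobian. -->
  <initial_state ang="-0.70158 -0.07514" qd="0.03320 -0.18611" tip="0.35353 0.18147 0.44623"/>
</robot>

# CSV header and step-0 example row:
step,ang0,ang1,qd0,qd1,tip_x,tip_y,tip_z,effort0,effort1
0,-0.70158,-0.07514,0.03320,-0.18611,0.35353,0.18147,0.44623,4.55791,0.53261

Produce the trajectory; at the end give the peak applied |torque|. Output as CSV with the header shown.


step,ang0,ang1,qd0,qd1,tip_x,tip_y,tip_z,effort0,effort1
1,-0.69756,-0.08670,0.36363,-0.95476,0.35427,0.18038,0.44590,4.14419,0.79357
2,-0.68864,-0.10923,0.52803,-1.29713,0.35526,0.17799,0.44564,3.95431,0.78793
3,-0.67671,-0.13803,0.66552,-1.58495,0.35624,0.17477,0.44543,3.85704,0.73950
4,-0.66198,-0.17285,0.80858,-1.89927,0.35719,0.17076,0.44517,3.80823,0.68940
5,-0.64424,-0.21441,0.96643,-2.25965,0.35810,0.16585,0.44472,3.78457,0.64241
6,-0.62317,-0.26369,1.14204,-2.67062,0.35891,0.15994,0.44393,3.76770,0.59694
7,-0.59840,-0.32168,1.33535,-3.13009,0.35953,0.15287,0.44262,3.73960,0.55124
8,-0.56962,-0.38927,1.54342,-3.62961,0.35979,0.14453,0.44054,3.68146,0.50502
9,-0.53659,-0.46710,1.76023,-4.15371,0.35949,0.13483,0.43743,3.57498,0.46032
10,-0.49922,-0.55546,1.97680,-4.68021,0.35832,0.12375,0.43298,3.40575,0.42246
11,-0.45764,-0.65410,2.18220,-5.18260,0.35597,0.11138,0.42689,3.16752,0.40055
12,-0.41217,-0.76229,2.36514,-5.63413,0.35209,0.09793,0.41888,2.86501,0.40680
13,-0.36337,-0.87876,2.51581,-6.01238,0.34638,0.08375,0.40878,2.51316,0.45430
14,-0.31196,-1.00189,2.62721,-6.30254,0.33861,0.06924,0.39652,2.13294,0.55378
15,-0.25876,-1.12984,2.69559,-6.49851,0.32865,0.05489,0.38214,1.74577,0.71036
16,-0.20465,-1.26077,2.72012,-6.60202,0.31654,0.04117,0.36583,1.36925,0.92180
17,-0.15047,-1.39289,2.70212,-6.62058,0.30239,0.02849,0.34787,1.01522,1.17866
18,-0.09705,-1.52462,2.64421,-6.56532,0.28645,0.01717,0.32861,0.68990,1.46615
19,-0.04516,-1.65463,2.54966,-6.44900,0.26901,0.00741,0.30845,0.39514,1.76677
20,0.00452,-1.78184,2.42183,-6.28465,0.25041,-0.00068,0.28778,0.12983,2.06297
21,0.05134,-1.90540,2.26390,-6.08451,0.23100,-0.00712,0.26695,-0.10887,2.33929
22,0.09474,-2.02472,2.07865,-5.85956,0.21111,-0.01197,0.24631,-0.32475,2.58364
23,0.13418,-2.13941,1.86842,-5.61914,0.19101,-0.01538,0.22613,-0.52209,2.78779
24,0.16919,-2.24922,1.63503,-5.37090,0.17096,-0.01752,0.20665,-0.70542,2.94720
25,0.19932,-2.35407,1.37986,-5.12077,0.15114,-0.01858,0.18807,-0.87946,3.06048
26,0.22414,-2.45396,1.10383,-4.87309,0.13171,-0.01876,0.17055,-1.04896,3.12864
27,0.24322,-2.54897,0.80756,-4.63069,0.11277,-0.01824,0.15425,-1.21830,3.15434
28,0.25618,-2.63922,0.49142,-4.39508,0.09441,-0.01720,0.13929,-1.39015,3.14119
29,0.26260,-2.72486,0.15608,-4.16656,0.07668,-0.01580,0.12580,-1.56170,3.09323
30,0.26234,-2.80596,-0.16734,-3.93810,0.05963,-0.01417,0.11391,-1.74476,3.01315
31,0.25570,-2.88250,-0.48600,-3.70976,0.04329,-0.01246,0.10379,-1.84983,2.90653
32,0.24290,-2.95444,-0.78180,-3.47556,0.02776,-0.01076,0.09553,-1.70484,2.77420
33,0.22541,-3.02138,-0.95185,-3.20826,0.01312,-0.00918,0.08922,-1.01250,2.60939
34,0.20802,-3.08208,-0.77101,-2.85055,-0.00050,-0.00790,0.08485,0.48576,2.39882
35,0.20098,-3.13394,0.07122,-2.33116,-0.01299,-0.00723,0.08207,2.29306,2.13718
36,0.21793,-3.17393,1.62947,-1.66807,-0.02436,-0.00751,0.07996,3.23281,1.86302
37,0.26980,-3.20055,3.55874,-1.00196,-0.03479,-0.00894,0.07724,2.89403,1.65886
38,0.35876,-3.21548,5.34009,-0.50525,-0.04460,-0.01137,0.07288,1.82074,1.61429
39,0.47917,-3.22274,6.70650,-0.23649,-0.05404,-0.01436,0.06635,0.54617,1.75707
40,0.62225,-3.22658,7.60647,-0.16171,-0.06309,-0.01734,0.05748,-0.68672,2.05179
41,0.77900,-3.23025,8.07267,-0.21629,-0.07147,-0.01975,0.04630,-1.81148,2.43341
42,0.94120,-3.23575,8.14962,-0.34182,-0.07866,-0.02112,0.03309,-2.82480,2.83513
43,1.10141,-3.24410,7.87165,-0.49742,-0.08417,-0.02113,0.01845,-3.72240,3.20097
44,1.25284,-3.25565,7.26871,-0.65772,-0.08771,-0.01969,0.00322,-4.46841,3.48917
45,1.38940,-3.27032,6.38493,-0.80615,-0.08933,-0.01693,-0.01170,-4.99717,3.67333
46,1.50622,-3.28775,5.29453,-0.92998,-0.08943,-0.01319,-0.02549,-5.24471,3.74408
47,1.60020,-3.30731,4.10178,-1.01951,-0.08865,-0.00892,-0.03763,-5.19004,3.71051
48,1.67044,-3.32828,2.92193,-1.07057,-0.08765,-0.00456,-0.04791,-4.87599,3.59796
49,1.71818,-3.34990,1.85365,-1.08631,-0.08697,-0.00048,-0.05637,-4.39390,3.44084
50,1.74630,-3.37155,0.95942,-1.07566,-0.08694,0.00311,-0.06323,-3.84663,3.27276
51,1.75849,-3.39282,0.26219,-1.04937,-0.08768,0.00613,-0.06877,-3.31698,3.11883
52,1.75872,-3.41345,-0.22927,-1.01242,-0.08916,0.00858,-0.07326,-2.87146,2.99179
53,1.75110,-3.43326,-0.53205,-0.96902,-0.09122,0.01054,-0.07696,-2.54323,2.89587
54,1.73857,-3.45226,-0.71951,-0.93182,-0.09371,0.01213,-0.08009,-2.29305,2.83144
55,1.72318,-3.47056,-0.81788,-0.89937,-0.09652,0.01341,-0.08280,-2.11431,2.79146
56,1.70648,-3.48825,-0.85110,-0.87026,-0.09954,0.01448,-0.08522,-1.99564,2.76927
57,1.68956,-3.50538,-0.83922,-0.84333,-0.10267,0.01538,-0.08744,-1.92463,2.75918
58,1.67318,-3.52198,-0.79808,-0.81772,-0.10586,0.01618,-0.08952,-1.88969,2.75676
59,1.65779,-3.53808,-0.73966,-0.79287,-0.10905,0.01689,-0.09151,-1.88091,2.75874
60,1.64366,-3.55370,-0.67262,-0.76845,-0.11220,0.01755,-0.09344,-1.89021,2.76286
61,1.63089,-3.56882,-0.60296,-0.74427,-0.11528,0.01817,-0.09533,-1.91135,2.76762
62,1.61951,-3.58347,-0.53464,-0.72028,-0.11828,0.01876,-0.09720,-1.93964,2.77209
63,1.60946,-3.59763,-0.47010,-0.69649,-0.12118,0.01933,-0.09904,-1.97168,2.77574
64,1.60064,-3.61133,-0.41069,-0.67292,-0.12398,0.01988,-0.10086,-2.00510,2.77830
65,1.59296,-3.62456,-0.35700,-0.64962,-0.12668,0.02042,-0.10266,-2.03832,2.77970
66,1.58629,-3.63732,-0.30914,-0.62665,-0.12927,0.02094,-0.10443,-2.07034,2.77996
67,1.58053,-3.64963,-0.26690,-0.60407,-0.13176,0.02144,-0.10617,-2.10057,2.77914
68,1.57555,-3.66149,-0.22990,-0.58191,-0.13415,0.02193,-0.10788,-2.12872,2.77738
69,1.57127,-3.67291,-0.19766,-0.56023,-0.13644,0.02240,-0.10955,-2.15468,2.77480
70,1.56760,-3.68391,-0.16968,-0.53906,-0.13864,0.02286,-0.11118,,
# max |effort| (N·m): 5.24471


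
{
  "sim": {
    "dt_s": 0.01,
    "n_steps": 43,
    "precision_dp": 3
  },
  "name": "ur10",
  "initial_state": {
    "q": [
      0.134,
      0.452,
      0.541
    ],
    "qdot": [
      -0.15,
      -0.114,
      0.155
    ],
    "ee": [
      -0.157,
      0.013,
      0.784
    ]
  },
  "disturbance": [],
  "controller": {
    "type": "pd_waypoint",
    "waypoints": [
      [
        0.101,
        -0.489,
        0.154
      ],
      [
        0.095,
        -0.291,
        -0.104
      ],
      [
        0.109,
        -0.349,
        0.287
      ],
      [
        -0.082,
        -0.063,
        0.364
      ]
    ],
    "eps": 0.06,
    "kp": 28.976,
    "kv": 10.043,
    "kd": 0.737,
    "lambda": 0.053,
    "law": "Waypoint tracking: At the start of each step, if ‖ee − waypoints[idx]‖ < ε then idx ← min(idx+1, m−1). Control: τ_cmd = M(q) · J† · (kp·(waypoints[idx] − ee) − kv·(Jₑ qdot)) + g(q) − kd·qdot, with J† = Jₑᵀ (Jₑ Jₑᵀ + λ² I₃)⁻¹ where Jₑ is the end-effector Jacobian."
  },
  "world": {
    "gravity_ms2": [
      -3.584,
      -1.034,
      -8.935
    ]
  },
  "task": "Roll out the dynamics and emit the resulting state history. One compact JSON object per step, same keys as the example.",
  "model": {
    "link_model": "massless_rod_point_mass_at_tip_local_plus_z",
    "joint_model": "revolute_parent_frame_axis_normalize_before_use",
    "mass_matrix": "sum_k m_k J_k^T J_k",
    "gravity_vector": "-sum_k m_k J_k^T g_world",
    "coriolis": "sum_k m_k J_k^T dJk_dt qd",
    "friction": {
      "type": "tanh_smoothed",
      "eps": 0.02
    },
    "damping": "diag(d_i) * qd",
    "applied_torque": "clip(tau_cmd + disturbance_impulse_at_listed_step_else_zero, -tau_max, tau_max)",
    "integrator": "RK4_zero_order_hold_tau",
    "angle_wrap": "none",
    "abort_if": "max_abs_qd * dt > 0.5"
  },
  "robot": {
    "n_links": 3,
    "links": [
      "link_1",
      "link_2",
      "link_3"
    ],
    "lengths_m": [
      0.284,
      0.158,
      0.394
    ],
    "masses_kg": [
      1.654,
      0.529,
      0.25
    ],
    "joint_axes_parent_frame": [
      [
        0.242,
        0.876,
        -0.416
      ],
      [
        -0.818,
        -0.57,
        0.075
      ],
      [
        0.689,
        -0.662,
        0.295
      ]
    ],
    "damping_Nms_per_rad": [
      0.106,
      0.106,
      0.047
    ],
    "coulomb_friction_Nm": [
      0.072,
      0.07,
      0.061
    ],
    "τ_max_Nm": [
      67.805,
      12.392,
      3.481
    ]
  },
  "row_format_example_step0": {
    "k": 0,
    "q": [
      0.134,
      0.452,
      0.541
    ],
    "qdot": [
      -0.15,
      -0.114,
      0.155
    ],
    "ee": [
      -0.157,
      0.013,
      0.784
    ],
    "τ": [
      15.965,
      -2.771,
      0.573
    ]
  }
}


{"k":1,"q":[0.136,0.455,0.548],"qdot":[0.558,0.718,1.266],"ee":[-0.157,0.011,0.783],"\u03c4":[14.271,-3.164,-0.33]}
{"k":2,"q":[0.144,0.464,0.563],"qdot":[1.033,1.049,1.716],"ee":[-0.157,0.009,0.781],"\u03c4":[12.597,-3.118,-0.652]}
{"k":3,"q":[0.156,0.475,0.581],"qdot":[1.378,1.154,1.872],"ee":[-0.154,0.006,0.78],"\u03c4":[11.03,-2.897,-0.725]}
{"k":4,"q":[0.171,0.487,0.6],"qdot":[1.642,1.153,1.896],"ee":[-0.15,0.002,0.778],"\u03c4":[9.603,-2.614,-0.696]}
{"k":5,"q":[0.189,0.498,0.619],"qdot":[1.85,1.105,1.862],"ee":[-0.144,-0.002,0.777],"\u03c4":[8.319,-2.321,-0.63]}
{"k":6,"q":[0.208,0.509,0.637],"qdot":[2.016,1.036,1.806],"ee":[-0.136,-0.006,0.776],"\u03c4":[7.17,-2.042,-0.555]}
{"k":7,"q":[0.229,0.519,0.655],"qdot":[2.151,0.96,1.743],"ee":[-0.127,-0.011,0.776],"\u03c4":[6.142,-1.786,-0.485]}
{"k":8,"q":[0.251,0.528,0.672],"qdot":[2.259,0.885,1.68],"ee":[-0.117,-0.016,0.775],"\u03c4":[5.224,-1.555,-0.422]}
{"k":9,"q":[0.274,0.536,0.688],"qdot":[2.346,0.813,1.619],"ee":[-0.106,-0.021,0.774],"\u03c4":[4.401,-1.348,-0.368]}
{"k":10,"q":[0.298,0.544,0.704],"qdot":[2.414,0.745,1.563],"ee":[-0.095,-0.027,0.774],"\u03c4":[3.661,-1.164,-0.323]}
{"k":11,"q":[0.322,0.551,0.72],"qdot":[2.466,0.682,1.51],"ee":[-0.082,-0.033,0.773],"\u03c4":[2.995,-1.0,-0.287]}
{"k":12,"q":[0.347,0.558,0.735],"qdot":[2.505,0.624,1.462],"ee":[-0.07,-0.039,0.772],"\u03c4":[2.393,-0.855,-0.257]}
{"k":13,"q":[0.372,0.564,0.749],"qdot":[2.533,0.57,1.418],"ee":[-0.057,-0.045,0.771],"\u03c4":[1.847,-0.726,-0.233]}
{"k":14,"q":[0.398,0.569,0.763],"qdot":[2.55,0.52,1.377],"ee":[-0.044,-0.052,0.77],"\u03c4":[1.35,-0.61,-0.215]}
{"k":15,"q":[0.423,0.574,0.776],"qdot":[2.559,0.475,1.339],"ee":[-0.03,-0.059,0.768],"\u03c4":[0.896,-0.507,-0.202]}
{"k":16,"q":[0.449,0.579,0.79],"qdot":[2.561,0.432,1.304],"ee":[-0.017,-0.065,0.766],"\u03c4":[0.48,-0.414,-0.192]}
{"k":17,"q":[0.474,0.583,0.803],"qdot":[2.556,0.393,1.272],"ee":[-0.003,-0.073,0.764],"\u03c4":[0.097,-0.331,-0.186]}
{"k":18,"q":[0.5,0.586,0.815],"qdot":[2.546,0.357,1.242],"ee":[0.01,-0.08,0.762],"\u03c4":[-0.256,-0.255,-0.183]}
{"k":19,"q":[0.525,0.59,0.827],"qdot":[2.532,0.323,1.215],"ee":[0.023,-0.087,0.759],"\u03c4":[-0.584,-0.187,-0.183]}
{"k":20,"q":[0.55,0.593,0.839],"qdot":[2.514,0.292,1.189],"ee":[0.036,-0.094,0.756],"\u03c4":[-0.889,-0.124,-0.184]}
{"k":21,"q":[0.575,0.596,0.851],"qdot":[2.492,0.263,1.165],"ee":[0.049,-0.102,0.753],"\u03c4":[-1.173,-0.066,-0.188]}
{"k":22,"q":[0.6,0.598,0.863],"qdot":[2.468,0.235,1.143],"ee":[0.062,-0.11,0.75],"\u03c4":[-1.439,-0.013,-0.192]}
{"k":23,"q":[0.625,0.6,0.874],"qdot":[2.441,0.21,1.122],"ee":[0.074,-0.117,0.746],"\u03c4":[-1.688,0.036,-0.199]}
{"k":24,"q":[0.649,0.602,0.885],"qdot":[2.413,0.185,1.102],"ee":[0.087,-0.125,0.742],"\u03c4":[-1.923,0.082,-0.206]}
{"k":25,"q":[0.673,0.604,0.896],"qdot":[2.383,0.162,1.084],"ee":[0.099,-0.133,0.738],"\u03c4":[-2.145,0.124,-0.214]}
{"k":26,"q":[0.697,0.606,0.907],"qdot":[2.351,0.141,1.066],"ee":[0.11,-0.14,0.733],"\u03c4":[-2.354,0.165,-0.222]}
{"k":27,"q":[0.72,0.607,0.917],"qdot":[2.319,0.12,1.049],"ee":[0.121,-0.148,0.729],"\u03c4":[-2.553,0.202,-0.231]}
{"k":28,"q":[0.743,0.608,0.928],"qdot":[2.286,0.101,1.034],"ee":[0.132,-0.156,0.724],"\u03c4":[-2.741,0.238,-0.241]}
{"k":29,"q":[0.766,0.609,0.938],"qdot":[2.252,0.083,1.018],"ee":[0.143,-0.164,0.719],"\u03c4":[-2.92,0.271,-0.251]}
{"k":30,"q":[0.788,0.61,0.948],"qdot":[2.217,0.065,1.004],"ee":[0.153,-0.172,0.713],"\u03c4":[-3.091,0.303,-0.261]}
{"k":31,"q":[0.81,0.61,0.958],"qdot":[2.183,0.049,0.99],"ee":[0.163,-0.179,0.708],"\u03c4":[-3.254,0.334,-0.271]}
{"k":32,"q":[0.832,0.611,0.968],"qdot":[2.148,0.034,0.977],"ee":[0.173,-0.187,0.702],"\u03c4":[-3.41,0.362,-0.282]}
{"k":33,"q":[0.853,0.611,0.978],"qdot":[2.114,0.022,0.967],"ee":[0.182,-0.195,0.697],"\u03c4":[-3.559,0.386,-0.294]}
{"k":34,"q":[0.874,0.611,0.987],"qdot":[2.081,0.015,0.958],"ee":[0.191,-0.202,0.691],"\u03c4":[-3.702,0.406,-0.306]}
{"k":35,"q":[0.894,0.611,0.997],"qdot":[2.048,0.01,0.95],"ee":[0.199,-0.21,0.685],"\u03c4":[-3.839,0.423,-0.319]}
{"k":36,"q":[0.915,0.611,1.006],"qdot":[2.015,0.007,0.942],"ee":[0.207,-0.217,0.679],"\u03c4":[-3.971,0.438,-0.332]}
{"k":37,"q":[0.935,0.611,1.016],"qdot":[1.982,0.004,0.934],"ee":[0.215,-0.225,0.672],"\u03c4":[-4.098,0.452,-0.343]}
{"k":38,"q":[0.954,0.611,1.025],"qdot":[1.95,0.001,0.926],"ee":[0.222,-0.232,0.666],"\u03c4":[-4.22,0.465,-0.354]}
{"k":39,"q":[0.974,0.611,1.034],"qdot":[1.917,-0.002,0.917],"ee":[0.23,-0.239,0.66],"\u03c4":[-4.337,0.478,-0.364]}
{"k":40,"q":[0.993,0.611,1.043],"qdot":[1.885,-0.004,0.909],"ee":[0.236,-0.246,0.653],"\u03c4":[-4.45,0.49,-0.373]}
{"k":41,"q":[1.011,0.611,1.052],"qdot":[1.853,-0.007,0.9],"ee":[0.243,-0.253,0.647],"\u03c4":[-4.558,0.502,-0.382]}
{"k":42,"q":[1.03,0.611,1.061],"qdot":[1.821,-0.01,0.891],"ee":[0.249,-0.26,0.641],"\u03c4":[-4.662,0.514,-0.391]}
{"k":43,"q":[1.048,0.611,1.07],"qdot":[1.789,-0.012,0.883],"ee":[0.255,-0.267,0.634]}
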